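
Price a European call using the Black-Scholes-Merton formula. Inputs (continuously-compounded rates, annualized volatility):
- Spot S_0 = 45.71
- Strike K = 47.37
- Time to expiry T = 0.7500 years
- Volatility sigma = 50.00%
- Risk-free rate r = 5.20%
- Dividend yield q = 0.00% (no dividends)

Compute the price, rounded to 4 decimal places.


d1 = (ln(S/K) + (r - q + 0.5*sigma^2) * T) / (sigma * sqrt(T)) = 0.22419198
d2 = d1 - sigma * sqrt(T) = -0.20882072
exp(-rT) = 0.96175071; exp(-qT) = 1.00000000
C = S_0 * exp(-qT) * N(d1) - K * exp(-rT) * N(d2)
N(d1) = 0.58869604; N(d2) = 0.41729410
C = 45.7100 * 1.00000000 * 0.58869604 - 47.3700 * 0.96175071 * 0.41729410 = 7.8982

Answer: Price = 7.8982


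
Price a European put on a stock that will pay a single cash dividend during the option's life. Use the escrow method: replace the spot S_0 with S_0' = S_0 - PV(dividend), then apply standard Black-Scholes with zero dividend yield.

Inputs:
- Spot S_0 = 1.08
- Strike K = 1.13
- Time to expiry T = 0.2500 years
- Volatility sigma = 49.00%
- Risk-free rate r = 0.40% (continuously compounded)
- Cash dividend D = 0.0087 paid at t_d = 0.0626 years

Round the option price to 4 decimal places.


Answer: Price = 0.1385

Derivation:
PV(D) = D * exp(-r * t_d) = 0.0087 * 0.99974963 = 0.00869782
S_0' = S_0 - PV(D) = 1.0800 - 0.00869782 = 1.07130218
d1 = (ln(S_0'/K) + (r + sigma^2/2)*T) / (sigma*sqrt(T)) = -0.09114382
d2 = d1 - sigma*sqrt(T) = -0.33614382
exp(-rT) = 0.99900050
N(-d1) = 0.53631084; N(-d2) = 0.63161879
P = K * exp(-rT) * N(-d2) - S_0' * N(-d1) = 1.1300 * 0.99900050 * 0.63161879 - 1.07130218 * 0.53631084 = 0.1385


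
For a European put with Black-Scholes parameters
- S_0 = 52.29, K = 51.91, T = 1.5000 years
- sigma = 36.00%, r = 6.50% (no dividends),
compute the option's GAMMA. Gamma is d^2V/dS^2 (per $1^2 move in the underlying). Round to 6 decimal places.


Answer: Gamma = 0.015580

Derivation:
d1 = 0.4581310113; d2 = 0.0172228576
phi(d1) = 0.3591983468; exp(-qT) = 1.0000000000; exp(-rT) = 0.9071023416
Gamma = exp(-qT) * phi(d1) / (S * sigma * sqrt(T)) = 1.0000000000 * 0.3591983468 / (52.2900 * 0.3600 * 1.2247448714) = 0.015580


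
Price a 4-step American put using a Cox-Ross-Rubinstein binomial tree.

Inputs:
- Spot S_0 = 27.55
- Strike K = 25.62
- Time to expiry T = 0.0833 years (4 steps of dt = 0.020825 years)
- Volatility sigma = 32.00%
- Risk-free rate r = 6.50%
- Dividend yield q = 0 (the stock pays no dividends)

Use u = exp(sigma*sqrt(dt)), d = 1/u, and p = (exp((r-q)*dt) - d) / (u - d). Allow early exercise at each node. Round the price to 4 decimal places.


Answer: Price = V(0,0) = 0.2918

Derivation:
dt = T/N = 0.020825
u = exp(sigma*sqrt(dt)) = 1.047262; d = 1/u = 0.954871
p = (exp((r-q)*dt) - d) / (u - d) = 0.503118
Discount per step: exp(-r*dt) = 0.998647
Stock lattice S(k, i) with i counting down-moves:
  k=0: S(0,0) = 27.5500
  k=1: S(1,0) = 28.8521; S(1,1) = 26.3067
  k=2: S(2,0) = 30.2157; S(2,1) = 27.5500; S(2,2) = 25.1195
  k=3: S(3,0) = 31.6437; S(3,1) = 28.8521; S(3,2) = 26.3067; S(3,3) = 23.9859
  k=4: S(4,0) = 33.1392; S(4,1) = 30.2157; S(4,2) = 27.5500; S(4,3) = 25.1195; S(4,4) = 22.9034
Terminal payoffs V(N, i) = max(K - S_T, 0):
  V(4,0) = 0.000000; V(4,1) = 0.000000; V(4,2) = 0.000000; V(4,3) = 0.500487; V(4,4) = 2.716553
Backward induction: V(k, i) = exp(-r*dt) * [p * V(k+1, i) + (1-p) * V(k+1, i+1)]; then take max(V_cont, immediate exercise) for American.
  V(3,0) = exp(-r*dt) * [p*0.000000 + (1-p)*0.000000] = 0.000000; exercise = 0.000000; V(3,0) = max -> 0.000000
  V(3,1) = exp(-r*dt) * [p*0.000000 + (1-p)*0.000000] = 0.000000; exercise = 0.000000; V(3,1) = max -> 0.000000
  V(3,2) = exp(-r*dt) * [p*0.000000 + (1-p)*0.500487] = 0.248346; exercise = 0.000000; V(3,2) = max -> 0.248346
  V(3,3) = exp(-r*dt) * [p*0.500487 + (1-p)*2.716553] = 1.599443; exercise = 1.634099; V(3,3) = max -> 1.634099
  V(2,0) = exp(-r*dt) * [p*0.000000 + (1-p)*0.000000] = 0.000000; exercise = 0.000000; V(2,0) = max -> 0.000000
  V(2,1) = exp(-r*dt) * [p*0.000000 + (1-p)*0.248346] = 0.123232; exercise = 0.000000; V(2,1) = max -> 0.123232
  V(2,2) = exp(-r*dt) * [p*0.248346 + (1-p)*1.634099] = 0.935634; exercise = 0.500487; V(2,2) = max -> 0.935634
  V(1,0) = exp(-r*dt) * [p*0.000000 + (1-p)*0.123232] = 0.061149; exercise = 0.000000; V(1,0) = max -> 0.061149
  V(1,1) = exp(-r*dt) * [p*0.123232 + (1-p)*0.935634] = 0.526187; exercise = 0.000000; V(1,1) = max -> 0.526187
  V(0,0) = exp(-r*dt) * [p*0.061149 + (1-p)*0.526187] = 0.291822; exercise = 0.000000; V(0,0) = max -> 0.291822


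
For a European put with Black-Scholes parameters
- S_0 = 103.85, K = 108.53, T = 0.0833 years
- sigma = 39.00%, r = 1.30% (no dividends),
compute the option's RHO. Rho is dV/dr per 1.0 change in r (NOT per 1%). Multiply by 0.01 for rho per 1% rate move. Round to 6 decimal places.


d1 = -0.3257015096; d2 = -0.4382622932
phi(d1) = 0.3783334725; exp(-qT) = 1.0000000000; exp(-rT) = 0.9989176861
N(-d2) = 0.6694019218
Rho = -K*T*exp(-rT)*N(-d2) = -108.5300 * 0.0833 * 0.9989176861 * 0.6694019218 = -6.045211

Answer: Rho = -6.045211


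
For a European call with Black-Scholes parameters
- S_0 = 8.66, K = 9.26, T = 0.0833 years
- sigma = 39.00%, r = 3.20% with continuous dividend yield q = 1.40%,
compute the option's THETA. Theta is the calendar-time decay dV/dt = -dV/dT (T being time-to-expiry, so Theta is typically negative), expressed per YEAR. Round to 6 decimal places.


d1 = -0.5255379290; d2 = -0.6380987125
phi(d1) = 0.3474850659; exp(-qT) = 0.9988344797; exp(-rT) = 0.9973379496
Theta = -S*exp(-qT)*phi(d1)*sigma/(2*sqrt(T)) - r*K*exp(-rT)*N(d2) + q*S*exp(-qT)*N(d1)
N(d1) = 0.2996046468; N(d2) = 0.2617047123; sqrt(T) = 0.2886173938
Term 1 = -8.6600 * 0.9988344797 * 0.3474850659 * 0.3900 / (2 * 0.2886173938) = -2.0307650140
Term 2 = -0.0320 * 9.2600 * 0.9973379496 * 0.2617047123 = -0.0773419028
Term 3 = 0.0140 * 8.6600 * 0.9988344797 * 0.2996046468 = 0.0362817309
Theta = -2.0307650140 + (-0.0773419028) + (0.0362817309) = -2.071825

Answer: Theta = -2.071825


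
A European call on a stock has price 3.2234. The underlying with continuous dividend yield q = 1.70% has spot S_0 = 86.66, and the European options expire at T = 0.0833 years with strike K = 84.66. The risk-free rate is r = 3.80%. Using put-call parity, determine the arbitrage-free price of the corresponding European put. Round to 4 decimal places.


Put-call parity: C - P = S_0 * exp(-qT) - K * exp(-rT).
S_0 * exp(-qT) = 86.6600 * 0.99858490 = 86.53736762
K * exp(-rT) = 84.6600 * 0.99683960 = 84.39244093
P = C - S*exp(-qT) + K*exp(-rT)
P = 3.2234 - 86.53736762 + 84.39244093 = 1.0785

Answer: Put price = 1.0785


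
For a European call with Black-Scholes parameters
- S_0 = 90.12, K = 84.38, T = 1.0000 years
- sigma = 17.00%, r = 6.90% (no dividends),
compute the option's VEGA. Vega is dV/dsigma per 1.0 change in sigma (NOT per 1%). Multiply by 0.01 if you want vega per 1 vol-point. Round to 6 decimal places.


Answer: Vega = 24.452996

Derivation:
d1 = 0.8780100522; d2 = 0.7080100522
phi(d1) = 0.2713381747; exp(-qT) = 1.0000000000; exp(-rT) = 0.9333266801
Vega = S * exp(-qT) * phi(d1) * sqrt(T) = 90.1200 * 1.0000000000 * 0.2713381747 * 1.0000000000 = 24.452996


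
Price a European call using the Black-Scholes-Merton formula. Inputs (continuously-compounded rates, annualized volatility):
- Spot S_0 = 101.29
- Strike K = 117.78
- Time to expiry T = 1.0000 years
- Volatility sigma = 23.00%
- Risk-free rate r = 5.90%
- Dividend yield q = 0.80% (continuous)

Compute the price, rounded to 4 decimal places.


Answer: Price = 5.3012

Derivation:
d1 = (ln(S/K) + (r - q + 0.5*sigma^2) * T) / (sigma * sqrt(T)) = -0.31904690
d2 = d1 - sigma * sqrt(T) = -0.54904690
exp(-rT) = 0.94270677; exp(-qT) = 0.99203191
C = S_0 * exp(-qT) * N(d1) - K * exp(-rT) * N(d2)
N(d1) = 0.37484547; N(d2) = 0.29148663
C = 101.2900 * 0.99203191 * 0.37484547 - 117.7800 * 0.94270677 * 0.29148663 = 5.3012


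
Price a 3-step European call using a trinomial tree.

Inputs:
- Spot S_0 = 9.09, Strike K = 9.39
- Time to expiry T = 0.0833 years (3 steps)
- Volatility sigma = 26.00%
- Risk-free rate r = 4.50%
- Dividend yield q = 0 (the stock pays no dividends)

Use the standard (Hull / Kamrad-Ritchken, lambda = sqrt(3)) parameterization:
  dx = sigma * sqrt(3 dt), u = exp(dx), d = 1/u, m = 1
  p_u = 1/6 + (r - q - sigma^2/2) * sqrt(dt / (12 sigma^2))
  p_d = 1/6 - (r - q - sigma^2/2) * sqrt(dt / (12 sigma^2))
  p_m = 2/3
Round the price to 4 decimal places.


dt = T/N = 0.027767; dx = sigma*sqrt(3*dt) = 0.075041
u = exp(dx) = 1.077928; d = 1/u = 0.927706
p_u = 0.168739, p_m = 0.666667, p_d = 0.164595
Discount per step: exp(-r*dt) = 0.998751
Stock lattice S(k, j) with j the centered position index:
  k=0: S(0,+0) = 9.0900
  k=1: S(1,-1) = 8.4328; S(1,+0) = 9.0900; S(1,+1) = 9.7984
  k=2: S(2,-2) = 7.8232; S(2,-1) = 8.4328; S(2,+0) = 9.0900; S(2,+1) = 9.7984; S(2,+2) = 10.5619
  k=3: S(3,-3) = 7.2576; S(3,-2) = 7.8232; S(3,-1) = 8.4328; S(3,+0) = 9.0900; S(3,+1) = 9.7984; S(3,+2) = 10.5619; S(3,+3) = 11.3850
Terminal payoffs V(N, j) = max(S_T - K, 0):
  V(3,-3) = 0.000000; V(3,-2) = 0.000000; V(3,-1) = 0.000000; V(3,+0) = 0.000000; V(3,+1) = 0.408364; V(3,+2) = 1.171929; V(3,+3) = 1.994997
Backward induction: V(k, j) = exp(-r*dt) * [p_u * V(k+1, j+1) + p_m * V(k+1, j) + p_d * V(k+1, j-1)]
  V(2,-2) = exp(-r*dt) * [p_u*0.000000 + p_m*0.000000 + p_d*0.000000] = 0.000000
  V(2,-1) = exp(-r*dt) * [p_u*0.000000 + p_m*0.000000 + p_d*0.000000] = 0.000000
  V(2,+0) = exp(-r*dt) * [p_u*0.408364 + p_m*0.000000 + p_d*0.000000] = 0.068821
  V(2,+1) = exp(-r*dt) * [p_u*1.171929 + p_m*0.408364 + p_d*0.000000] = 0.469406
  V(2,+2) = exp(-r*dt) * [p_u*1.994997 + p_m*1.171929 + p_d*0.408364] = 1.183654
  V(1,-1) = exp(-r*dt) * [p_u*0.068821 + p_m*0.000000 + p_d*0.000000] = 0.011598
  V(1,+0) = exp(-r*dt) * [p_u*0.469406 + p_m*0.068821 + p_d*0.000000] = 0.124931
  V(1,+1) = exp(-r*dt) * [p_u*1.183654 + p_m*0.469406 + p_d*0.068821] = 0.523339
  V(0,+0) = exp(-r*dt) * [p_u*0.523339 + p_m*0.124931 + p_d*0.011598] = 0.173287

Answer: Price = V(0,0) = 0.1733


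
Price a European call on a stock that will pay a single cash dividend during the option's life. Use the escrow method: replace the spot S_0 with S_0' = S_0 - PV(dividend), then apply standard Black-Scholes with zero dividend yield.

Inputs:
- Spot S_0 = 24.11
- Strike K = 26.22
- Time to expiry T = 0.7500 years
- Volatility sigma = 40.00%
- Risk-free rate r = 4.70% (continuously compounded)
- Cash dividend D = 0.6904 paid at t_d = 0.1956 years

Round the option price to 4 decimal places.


PV(D) = D * exp(-r * t_d) = 0.6904 * 0.99084893 = 0.68408210
S_0' = S_0 - PV(D) = 24.1100 - 0.68408210 = 23.42591790
d1 = (ln(S_0'/K) + (r + sigma^2/2)*T) / (sigma*sqrt(T)) = -0.05031454
d2 = d1 - sigma*sqrt(T) = -0.39672470
exp(-rT) = 0.96536405
N(d1) = 0.47993587; N(d2) = 0.34578524
C = S_0' * N(d1) - K * exp(-rT) * N(d2) = 23.42591790 * 0.47993587 - 26.2200 * 0.96536405 * 0.34578524 = 2.4905

Answer: Price = 2.4905


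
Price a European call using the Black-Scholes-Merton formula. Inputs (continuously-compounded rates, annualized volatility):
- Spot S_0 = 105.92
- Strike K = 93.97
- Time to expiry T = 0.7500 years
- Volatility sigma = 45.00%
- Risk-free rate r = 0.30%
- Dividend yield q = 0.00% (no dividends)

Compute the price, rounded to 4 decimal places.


d1 = (ln(S/K) + (r - q + 0.5*sigma^2) * T) / (sigma * sqrt(T)) = 0.50780140
d2 = d1 - sigma * sqrt(T) = 0.11808997
exp(-rT) = 0.99775253; exp(-qT) = 1.00000000
C = S_0 * exp(-qT) * N(d1) - K * exp(-rT) * N(d2)
N(d1) = 0.69420369; N(d2) = 0.54700181
C = 105.9200 * 1.00000000 * 0.69420369 - 93.9700 * 0.99775253 * 0.54700181 = 22.2438

Answer: Price = 22.2438


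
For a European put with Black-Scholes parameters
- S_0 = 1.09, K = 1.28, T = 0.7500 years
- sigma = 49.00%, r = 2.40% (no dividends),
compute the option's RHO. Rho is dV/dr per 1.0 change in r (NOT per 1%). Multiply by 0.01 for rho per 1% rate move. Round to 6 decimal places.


Answer: Rho = -0.667834

Derivation:
d1 = -0.1240593331; d2 = -0.5484117810
phi(d1) = 0.3958840585; exp(-qT) = 1.0000000000; exp(-rT) = 0.9821610324
N(-d2) = 0.7082954055
Rho = -K*T*exp(-rT)*N(-d2) = -1.2800 * 0.7500 * 0.9821610324 * 0.7082954055 = -0.667834


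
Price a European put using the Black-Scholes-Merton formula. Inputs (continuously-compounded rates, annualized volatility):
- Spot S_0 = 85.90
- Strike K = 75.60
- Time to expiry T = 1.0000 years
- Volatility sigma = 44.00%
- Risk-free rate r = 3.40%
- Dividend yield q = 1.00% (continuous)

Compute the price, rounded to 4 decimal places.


Answer: Price = 8.5758

Derivation:
d1 = (ln(S/K) + (r - q + 0.5*sigma^2) * T) / (sigma * sqrt(T)) = 0.56483533
d2 = d1 - sigma * sqrt(T) = 0.12483533
exp(-rT) = 0.96657150; exp(-qT) = 0.99004983
P = K * exp(-rT) * N(-d2) - S_0 * exp(-qT) * N(-d1)
N(-d1) = 0.28609289; N(-d2) = 0.45032696
P = 75.6000 * 0.96657150 * 0.45032696 - 85.9000 * 0.99004983 * 0.28609289 = 8.5758


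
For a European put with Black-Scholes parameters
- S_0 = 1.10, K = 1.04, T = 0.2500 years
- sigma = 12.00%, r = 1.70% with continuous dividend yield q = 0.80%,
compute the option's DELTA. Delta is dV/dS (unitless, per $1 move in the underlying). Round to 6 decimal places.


Answer: Delta = -0.157778

Derivation:
d1 = 1.0023244442; d2 = 0.9423244442
phi(d1) = 0.2414082781; exp(-qT) = 0.9980019987; exp(-rT) = 0.9957590185
N(-d1) = 0.1580934602
Delta = -exp(-qT) * N(-d1) = -0.9980019987 * 0.1580934602 = -0.157778


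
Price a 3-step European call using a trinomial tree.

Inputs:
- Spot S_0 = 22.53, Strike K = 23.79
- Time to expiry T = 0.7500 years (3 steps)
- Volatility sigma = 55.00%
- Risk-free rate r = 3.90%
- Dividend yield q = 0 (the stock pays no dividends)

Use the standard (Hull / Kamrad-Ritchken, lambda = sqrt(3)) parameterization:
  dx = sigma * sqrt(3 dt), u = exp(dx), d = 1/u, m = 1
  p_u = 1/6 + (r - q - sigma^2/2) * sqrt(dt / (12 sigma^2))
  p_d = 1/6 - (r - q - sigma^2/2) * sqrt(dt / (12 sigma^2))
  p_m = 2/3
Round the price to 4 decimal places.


dt = T/N = 0.250000; dx = sigma*sqrt(3*dt) = 0.476314
u = exp(dx) = 1.610128; d = 1/u = 0.621068
p_u = 0.137209, p_m = 0.666667, p_d = 0.196125
Discount per step: exp(-r*dt) = 0.990297
Stock lattice S(k, j) with j the centered position index:
  k=0: S(0,+0) = 22.5300
  k=1: S(1,-1) = 13.9927; S(1,+0) = 22.5300; S(1,+1) = 36.2762
  k=2: S(2,-2) = 8.6904; S(2,-1) = 13.9927; S(2,+0) = 22.5300; S(2,+1) = 36.2762; S(2,+2) = 58.4093
  k=3: S(3,-3) = 5.3973; S(3,-2) = 8.6904; S(3,-1) = 13.9927; S(3,+0) = 22.5300; S(3,+1) = 36.2762; S(3,+2) = 58.4093; S(3,+3) = 94.0465
Terminal payoffs V(N, j) = max(S_T - K, 0):
  V(3,-3) = 0.000000; V(3,-2) = 0.000000; V(3,-1) = 0.000000; V(3,+0) = 0.000000; V(3,+1) = 12.486194; V(3,+2) = 34.619334; V(3,+3) = 70.256531
Backward induction: V(k, j) = exp(-r*dt) * [p_u * V(k+1, j+1) + p_m * V(k+1, j) + p_d * V(k+1, j-1)]
  V(2,-2) = exp(-r*dt) * [p_u*0.000000 + p_m*0.000000 + p_d*0.000000] = 0.000000
  V(2,-1) = exp(-r*dt) * [p_u*0.000000 + p_m*0.000000 + p_d*0.000000] = 0.000000
  V(2,+0) = exp(-r*dt) * [p_u*12.486194 + p_m*0.000000 + p_d*0.000000] = 1.696592
  V(2,+1) = exp(-r*dt) * [p_u*34.619334 + p_m*12.486194 + p_d*0.000000] = 12.947349
  V(2,+2) = exp(-r*dt) * [p_u*70.256531 + p_m*34.619334 + p_d*12.486194] = 34.826988
  V(1,-1) = exp(-r*dt) * [p_u*1.696592 + p_m*0.000000 + p_d*0.000000] = 0.230528
  V(1,+0) = exp(-r*dt) * [p_u*12.947349 + p_m*1.696592 + p_d*0.000000] = 2.879339
  V(1,+1) = exp(-r*dt) * [p_u*34.826988 + p_m*12.947349 + p_d*1.696592] = 13.609532
  V(0,+0) = exp(-r*dt) * [p_u*13.609532 + p_m*2.879339 + p_d*0.230528] = 3.794936

Answer: Price = V(0,0) = 3.7949


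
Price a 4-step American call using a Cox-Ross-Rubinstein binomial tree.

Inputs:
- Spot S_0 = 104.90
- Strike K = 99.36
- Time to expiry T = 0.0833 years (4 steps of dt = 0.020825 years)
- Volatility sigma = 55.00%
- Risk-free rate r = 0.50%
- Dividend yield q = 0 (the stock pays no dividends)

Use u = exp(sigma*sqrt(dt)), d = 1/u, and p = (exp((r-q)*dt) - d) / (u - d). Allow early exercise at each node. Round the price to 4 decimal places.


Answer: Price = V(0,0) = 9.9033

Derivation:
dt = T/N = 0.020825
u = exp(sigma*sqrt(dt)) = 1.082605; d = 1/u = 0.923698
p = (exp((r-q)*dt) - d) / (u - d) = 0.480823
Discount per step: exp(-r*dt) = 0.999896
Stock lattice S(k, i) with i counting down-moves:
  k=0: S(0,0) = 104.9000
  k=1: S(1,0) = 113.5652; S(1,1) = 96.8960
  k=2: S(2,0) = 122.9462; S(2,1) = 104.9000; S(2,2) = 89.5026
  k=3: S(3,0) = 133.1021; S(3,1) = 113.5652; S(3,2) = 96.8960; S(3,3) = 82.6734
  k=4: S(4,0) = 144.0970; S(4,1) = 122.9462; S(4,2) = 104.9000; S(4,3) = 89.5026; S(4,4) = 76.3653
Terminal payoffs V(N, i) = max(S_T - K, 0):
  V(4,0) = 44.736995; V(4,1) = 23.586227; V(4,2) = 5.540000; V(4,3) = 0.000000; V(4,4) = 0.000000
Backward induction: V(k, i) = exp(-r*dt) * [p * V(k+1, i) + (1-p) * V(k+1, i+1)]; then take max(V_cont, immediate exercise) for American.
  V(3,0) = exp(-r*dt) * [p*44.736995 + (1-p)*23.586227] = 33.752494; exercise = 33.742148; V(3,0) = max -> 33.752494
  V(3,1) = exp(-r*dt) * [p*23.586227 + (1-p)*5.540000] = 14.215565; exercise = 14.205220; V(3,1) = max -> 14.215565
  V(3,2) = exp(-r*dt) * [p*5.540000 + (1-p)*0.000000] = 2.663484; exercise = 0.000000; V(3,2) = max -> 2.663484
  V(3,3) = exp(-r*dt) * [p*0.000000 + (1-p)*0.000000] = 0.000000; exercise = 0.000000; V(3,3) = max -> 0.000000
  V(2,0) = exp(-r*dt) * [p*33.752494 + (1-p)*14.215565] = 23.606917; exercise = 23.586227; V(2,0) = max -> 23.606917
  V(2,1) = exp(-r*dt) * [p*14.215565 + (1-p)*2.663484] = 8.217138; exercise = 5.540000; V(2,1) = max -> 8.217138
  V(2,2) = exp(-r*dt) * [p*2.663484 + (1-p)*0.000000] = 1.280531; exercise = 0.000000; V(2,2) = max -> 1.280531
  V(1,0) = exp(-r*dt) * [p*23.606917 + (1-p)*8.217138] = 15.615275; exercise = 14.205220; V(1,0) = max -> 15.615275
  V(1,1) = exp(-r*dt) * [p*8.217138 + (1-p)*1.280531] = 4.615332; exercise = 0.000000; V(1,1) = max -> 4.615332
  V(0,0) = exp(-r*dt) * [p*15.615275 + (1-p)*4.615332] = 9.903330; exercise = 5.540000; V(0,0) = max -> 9.903330


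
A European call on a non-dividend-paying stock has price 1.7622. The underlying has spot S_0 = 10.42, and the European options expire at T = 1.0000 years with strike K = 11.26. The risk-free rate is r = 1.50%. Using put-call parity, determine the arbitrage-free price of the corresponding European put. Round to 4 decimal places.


Put-call parity: C - P = S_0 * exp(-qT) - K * exp(-rT).
S_0 * exp(-qT) = 10.4200 * 1.00000000 = 10.42000000
K * exp(-rT) = 11.2600 * 0.98511194 = 11.09236044
P = C - S*exp(-qT) + K*exp(-rT)
P = 1.7622 - 10.42000000 + 11.09236044 = 2.4346

Answer: Put price = 2.4346


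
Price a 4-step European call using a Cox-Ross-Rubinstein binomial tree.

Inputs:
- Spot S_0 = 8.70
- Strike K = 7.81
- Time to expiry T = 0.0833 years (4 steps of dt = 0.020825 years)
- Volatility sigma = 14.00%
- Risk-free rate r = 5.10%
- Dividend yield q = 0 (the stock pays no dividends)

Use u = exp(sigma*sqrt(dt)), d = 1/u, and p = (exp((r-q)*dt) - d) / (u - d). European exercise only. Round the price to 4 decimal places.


dt = T/N = 0.020825
u = exp(sigma*sqrt(dt)) = 1.020409; d = 1/u = 0.979999
p = (exp((r-q)*dt) - d) / (u - d) = 0.521246
Discount per step: exp(-r*dt) = 0.998938
Stock lattice S(k, i) with i counting down-moves:
  k=0: S(0,0) = 8.7000
  k=1: S(1,0) = 8.8776; S(1,1) = 8.5260
  k=2: S(2,0) = 9.0587; S(2,1) = 8.7000; S(2,2) = 8.3555
  k=3: S(3,0) = 9.2436; S(3,1) = 8.8776; S(3,2) = 8.5260; S(3,3) = 8.1884
  k=4: S(4,0) = 9.4323; S(4,1) = 9.0587; S(4,2) = 8.7000; S(4,3) = 8.3555; S(4,4) = 8.0246
Terminal payoffs V(N, i) = max(S_T - K, 0):
  V(4,0) = 1.622262; V(4,1) = 1.248735; V(4,2) = 0.890000; V(4,3) = 0.545471; V(4,4) = 0.214587
Backward induction: V(k, i) = exp(-r*dt) * [p * V(k+1, i) + (1-p) * V(k+1, i+1)].
  V(3,0) = exp(-r*dt) * [p*1.622262 + (1-p)*1.248735] = 1.441902
  V(3,1) = exp(-r*dt) * [p*1.248735 + (1-p)*0.890000] = 1.075846
  V(3,2) = exp(-r*dt) * [p*0.890000 + (1-p)*0.545471] = 0.724286
  V(3,3) = exp(-r*dt) * [p*0.545471 + (1-p)*0.214587] = 0.386648
  V(2,0) = exp(-r*dt) * [p*1.441902 + (1-p)*1.075846] = 1.265307
  V(2,1) = exp(-r*dt) * [p*1.075846 + (1-p)*0.724286] = 0.906572
  V(2,2) = exp(-r*dt) * [p*0.724286 + (1-p)*0.386648] = 0.562043
  V(1,0) = exp(-r*dt) * [p*1.265307 + (1-p)*0.906572] = 1.092400
  V(1,1) = exp(-r*dt) * [p*0.906572 + (1-p)*0.562043] = 0.740840
  V(0,0) = exp(-r*dt) * [p*1.092400 + (1-p)*0.740840] = 0.923109

Answer: Price = V(0,0) = 0.9231


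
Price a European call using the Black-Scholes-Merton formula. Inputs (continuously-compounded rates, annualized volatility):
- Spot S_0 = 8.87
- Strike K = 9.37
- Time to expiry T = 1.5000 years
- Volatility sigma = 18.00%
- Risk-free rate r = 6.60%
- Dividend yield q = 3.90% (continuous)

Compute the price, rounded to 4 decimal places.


d1 = (ln(S/K) + (r - q + 0.5*sigma^2) * T) / (sigma * sqrt(T)) = 0.04518719
d2 = d1 - sigma * sqrt(T) = -0.17526689
exp(-rT) = 0.90574271; exp(-qT) = 0.94317824
C = S_0 * exp(-qT) * N(d1) - K * exp(-rT) * N(d2)
N(d1) = 0.51802095; N(d2) = 0.43043496
C = 8.8700 * 0.94317824 * 0.51802095 - 9.3700 * 0.90574271 * 0.43043496 = 0.6807

Answer: Price = 0.6807


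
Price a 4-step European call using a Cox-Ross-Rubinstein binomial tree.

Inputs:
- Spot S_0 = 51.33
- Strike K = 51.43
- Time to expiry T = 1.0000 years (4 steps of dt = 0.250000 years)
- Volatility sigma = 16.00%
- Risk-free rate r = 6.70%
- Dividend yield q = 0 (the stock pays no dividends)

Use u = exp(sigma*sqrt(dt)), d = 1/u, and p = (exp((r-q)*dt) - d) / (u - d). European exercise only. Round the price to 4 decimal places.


Answer: Price = V(0,0) = 4.8565

Derivation:
dt = T/N = 0.250000
u = exp(sigma*sqrt(dt)) = 1.083287; d = 1/u = 0.923116
p = (exp((r-q)*dt) - d) / (u - d) = 0.585467
Discount per step: exp(-r*dt) = 0.983390
Stock lattice S(k, i) with i counting down-moves:
  k=0: S(0,0) = 51.3300
  k=1: S(1,0) = 55.6051; S(1,1) = 47.3836
  k=2: S(2,0) = 60.2363; S(2,1) = 51.3300; S(2,2) = 43.7405
  k=3: S(3,0) = 65.2532; S(3,1) = 55.6051; S(3,2) = 47.3836; S(3,3) = 40.3776
  k=4: S(4,0) = 70.6880; S(4,1) = 60.2363; S(4,2) = 51.3300; S(4,3) = 43.7405; S(4,4) = 37.2732
Terminal payoffs V(N, i) = max(S_T - K, 0):
  V(4,0) = 19.257968; V(4,1) = 8.806313; V(4,2) = 0.000000; V(4,3) = 0.000000; V(4,4) = 0.000000
Backward induction: V(k, i) = exp(-r*dt) * [p * V(k+1, i) + (1-p) * V(k+1, i+1)].
  V(3,0) = exp(-r*dt) * [p*19.257968 + (1-p)*8.806313] = 14.677497
  V(3,1) = exp(-r*dt) * [p*8.806313 + (1-p)*0.000000] = 5.070168
  V(3,2) = exp(-r*dt) * [p*0.000000 + (1-p)*0.000000] = 0.000000
  V(3,3) = exp(-r*dt) * [p*0.000000 + (1-p)*0.000000] = 0.000000
  V(2,0) = exp(-r*dt) * [p*14.677497 + (1-p)*5.070168] = 10.517297
  V(2,1) = exp(-r*dt) * [p*5.070168 + (1-p)*0.000000] = 2.919111
  V(2,2) = exp(-r*dt) * [p*0.000000 + (1-p)*0.000000] = 0.000000
  V(1,0) = exp(-r*dt) * [p*10.517297 + (1-p)*2.919111] = 7.245221
  V(1,1) = exp(-r*dt) * [p*2.919111 + (1-p)*0.000000] = 1.680656
  V(0,0) = exp(-r*dt) * [p*7.245221 + (1-p)*1.680656] = 4.856495


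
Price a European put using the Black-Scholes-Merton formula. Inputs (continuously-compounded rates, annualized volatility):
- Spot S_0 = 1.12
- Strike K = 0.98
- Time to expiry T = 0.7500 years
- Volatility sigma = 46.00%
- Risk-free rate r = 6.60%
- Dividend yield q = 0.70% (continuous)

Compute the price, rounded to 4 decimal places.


d1 = (ln(S/K) + (r - q + 0.5*sigma^2) * T) / (sigma * sqrt(T)) = 0.64545599
d2 = d1 - sigma * sqrt(T) = 0.24708431
exp(-rT) = 0.95170516; exp(-qT) = 0.99476376
P = K * exp(-rT) * N(-d2) - S_0 * exp(-qT) * N(-d1)
N(-d1) = 0.25931586; N(-d2) = 0.40242149
P = 0.9800 * 0.95170516 * 0.40242149 - 1.1200 * 0.99476376 * 0.25931586 = 0.0864

Answer: Price = 0.0864


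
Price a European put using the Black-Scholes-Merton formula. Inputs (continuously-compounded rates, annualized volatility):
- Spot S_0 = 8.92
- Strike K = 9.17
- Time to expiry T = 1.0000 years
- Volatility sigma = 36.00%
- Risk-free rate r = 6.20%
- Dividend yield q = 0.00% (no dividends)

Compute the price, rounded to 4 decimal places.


Answer: Price = 1.1077

Derivation:
d1 = (ln(S/K) + (r - q + 0.5*sigma^2) * T) / (sigma * sqrt(T)) = 0.27544072
d2 = d1 - sigma * sqrt(T) = -0.08455928
exp(-rT) = 0.93988289; exp(-qT) = 1.00000000
P = K * exp(-rT) * N(-d2) - S_0 * exp(-qT) * N(-d1)
N(-d1) = 0.39148883; N(-d2) = 0.53369411
P = 9.1700 * 0.93988289 * 0.53369411 - 8.9200 * 1.00000000 * 0.39148883 = 1.1077


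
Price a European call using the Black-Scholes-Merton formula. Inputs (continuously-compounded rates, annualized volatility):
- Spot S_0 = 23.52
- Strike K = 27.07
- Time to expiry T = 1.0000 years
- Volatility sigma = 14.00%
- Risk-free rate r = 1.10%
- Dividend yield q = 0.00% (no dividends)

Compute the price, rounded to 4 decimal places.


Answer: Price = 0.3361

Derivation:
d1 = (ln(S/K) + (r - q + 0.5*sigma^2) * T) / (sigma * sqrt(T)) = -0.85553558
d2 = d1 - sigma * sqrt(T) = -0.99553558
exp(-rT) = 0.98906028; exp(-qT) = 1.00000000
C = S_0 * exp(-qT) * N(d1) - K * exp(-rT) * N(d2)
N(d1) = 0.19612736; N(d2) = 0.15973793
C = 23.5200 * 1.00000000 * 0.19612736 - 27.0700 * 0.98906028 * 0.15973793 = 0.3361


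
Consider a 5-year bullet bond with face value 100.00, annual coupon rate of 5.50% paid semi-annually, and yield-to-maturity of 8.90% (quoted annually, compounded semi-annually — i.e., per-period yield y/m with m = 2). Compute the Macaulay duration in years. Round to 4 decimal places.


Coupon per period c = face * coupon_rate / m = 2.750000
Periods per year m = 2; per-period yield y/m = 0.044500
Number of cashflows N = 10
Cashflows (t years, CF_t, discount factor 1/(1+y/m)^(m*t), PV):
  t = 0.5000: CF_t = 2.750000, DF = 0.957396, PV = 2.632839
  t = 1.0000: CF_t = 2.750000, DF = 0.916607, PV = 2.520669
  t = 1.5000: CF_t = 2.750000, DF = 0.877556, PV = 2.413278
  t = 2.0000: CF_t = 2.750000, DF = 0.840168, PV = 2.310462
  t = 2.5000: CF_t = 2.750000, DF = 0.804374, PV = 2.212027
  t = 3.0000: CF_t = 2.750000, DF = 0.770104, PV = 2.117786
  t = 3.5000: CF_t = 2.750000, DF = 0.737294, PV = 2.027559
  t = 4.0000: CF_t = 2.750000, DF = 0.705883, PV = 1.941177
  t = 4.5000: CF_t = 2.750000, DF = 0.675809, PV = 1.858475
  t = 5.0000: CF_t = 102.750000, DF = 0.647017, PV = 66.480976
Price P = sum_t PV_t = 86.515249
Macaulay numerator sum_t t * PV_t:
  t * PV_t at t = 0.5000: 1.316419
  t * PV_t at t = 1.0000: 2.520669
  t * PV_t at t = 1.5000: 3.619917
  t * PV_t at t = 2.0000: 4.620925
  t * PV_t at t = 2.5000: 5.530068
  t * PV_t at t = 3.0000: 6.353357
  t * PV_t at t = 3.5000: 7.096458
  t * PV_t at t = 4.0000: 7.764708
  t * PV_t at t = 4.5000: 8.363137
  t * PV_t at t = 5.0000: 332.404881
Macaulay duration D = (sum_t t * PV_t) / P = 379.590539 / 86.515249 = 4.387556

Answer: Macaulay duration = 4.3876 years


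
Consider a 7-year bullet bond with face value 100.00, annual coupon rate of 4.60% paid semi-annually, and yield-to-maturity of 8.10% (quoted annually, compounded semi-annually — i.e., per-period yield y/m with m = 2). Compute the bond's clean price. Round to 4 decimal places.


Answer: Price = 81.5754

Derivation:
Coupon per period c = face * coupon_rate / m = 2.300000
Periods per year m = 2; per-period yield y/m = 0.040500
Number of cashflows N = 14
Cashflows (t years, CF_t, discount factor 1/(1+y/m)^(m*t), PV):
  t = 0.5000: CF_t = 2.300000, DF = 0.961076, PV = 2.210476
  t = 1.0000: CF_t = 2.300000, DF = 0.923668, PV = 2.124436
  t = 1.5000: CF_t = 2.300000, DF = 0.887715, PV = 2.041745
  t = 2.0000: CF_t = 2.300000, DF = 0.853162, PV = 1.962273
  t = 2.5000: CF_t = 2.300000, DF = 0.819954, PV = 1.885895
  t = 3.0000: CF_t = 2.300000, DF = 0.788039, PV = 1.812489
  t = 3.5000: CF_t = 2.300000, DF = 0.757365, PV = 1.741940
  t = 4.0000: CF_t = 2.300000, DF = 0.727886, PV = 1.674138
  t = 4.5000: CF_t = 2.300000, DF = 0.699554, PV = 1.608974
  t = 5.0000: CF_t = 2.300000, DF = 0.672325, PV = 1.546347
  t = 5.5000: CF_t = 2.300000, DF = 0.646156, PV = 1.486158
  t = 6.0000: CF_t = 2.300000, DF = 0.621005, PV = 1.428311
  t = 6.5000: CF_t = 2.300000, DF = 0.596833, PV = 1.372716
  t = 7.0000: CF_t = 102.300000, DF = 0.573602, PV = 58.679506
Price P = sum_t PV_t = 81.575404


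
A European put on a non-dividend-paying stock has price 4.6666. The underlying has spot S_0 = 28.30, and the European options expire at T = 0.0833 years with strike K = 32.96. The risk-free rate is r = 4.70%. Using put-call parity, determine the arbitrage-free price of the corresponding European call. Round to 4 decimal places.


Answer: Call price = 0.1354

Derivation:
Put-call parity: C - P = S_0 * exp(-qT) - K * exp(-rT).
S_0 * exp(-qT) = 28.3000 * 1.00000000 = 28.30000000
K * exp(-rT) = 32.9600 * 0.99609255 = 32.83121058
C = P + S*exp(-qT) - K*exp(-rT)
C = 4.6666 + 28.30000000 - 32.83121058 = 0.1354


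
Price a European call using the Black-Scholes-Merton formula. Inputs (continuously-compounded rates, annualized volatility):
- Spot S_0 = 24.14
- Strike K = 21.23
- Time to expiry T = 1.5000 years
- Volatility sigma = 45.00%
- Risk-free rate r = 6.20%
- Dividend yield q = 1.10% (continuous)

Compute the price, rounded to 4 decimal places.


Answer: Price = 7.1884

Derivation:
d1 = (ln(S/K) + (r - q + 0.5*sigma^2) * T) / (sigma * sqrt(T)) = 0.64744539
d2 = d1 - sigma * sqrt(T) = 0.09631020
exp(-rT) = 0.91119350; exp(-qT) = 0.98363538
C = S_0 * exp(-qT) * N(d1) - K * exp(-rT) * N(d2)
N(d1) = 0.74132814; N(d2) = 0.53836289
C = 24.1400 * 0.98363538 * 0.74132814 - 21.2300 * 0.91119350 * 0.53836289 = 7.1884


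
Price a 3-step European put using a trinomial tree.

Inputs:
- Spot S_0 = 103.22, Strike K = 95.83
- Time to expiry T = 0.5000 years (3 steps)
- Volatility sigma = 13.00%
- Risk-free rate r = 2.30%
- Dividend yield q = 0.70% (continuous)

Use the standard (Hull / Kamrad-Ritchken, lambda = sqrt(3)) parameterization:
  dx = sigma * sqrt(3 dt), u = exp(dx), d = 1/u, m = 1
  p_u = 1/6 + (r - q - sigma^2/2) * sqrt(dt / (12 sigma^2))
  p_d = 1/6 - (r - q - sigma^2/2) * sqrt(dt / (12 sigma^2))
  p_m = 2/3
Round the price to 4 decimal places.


Answer: Price = V(0,0) = 0.9477

Derivation:
dt = T/N = 0.166667; dx = sigma*sqrt(3*dt) = 0.091924
u = exp(dx) = 1.096281; d = 1/u = 0.912175
p_u = 0.173511, p_m = 0.666667, p_d = 0.159822
Discount per step: exp(-r*dt) = 0.996174
Stock lattice S(k, j) with j the centered position index:
  k=0: S(0,+0) = 103.2200
  k=1: S(1,-1) = 94.1547; S(1,+0) = 103.2200; S(1,+1) = 113.1582
  k=2: S(2,-2) = 85.8855; S(2,-1) = 94.1547; S(2,+0) = 103.2200; S(2,+1) = 113.1582; S(2,+2) = 124.0532
  k=3: S(3,-3) = 78.3426; S(3,-2) = 85.8855; S(3,-1) = 94.1547; S(3,+0) = 103.2200; S(3,+1) = 113.1582; S(3,+2) = 124.0532; S(3,+3) = 135.9972
Terminal payoffs V(N, j) = max(K - S_T, 0):
  V(3,-3) = 17.487441; V(3,-2) = 9.944512; V(3,-1) = 1.675340; V(3,+0) = 0.000000; V(3,+1) = 0.000000; V(3,+2) = 0.000000; V(3,+3) = 0.000000
Backward induction: V(k, j) = exp(-r*dt) * [p_u * V(k+1, j+1) + p_m * V(k+1, j) + p_d * V(k+1, j-1)]
  V(2,-2) = exp(-r*dt) * [p_u*1.675340 + p_m*9.944512 + p_d*17.487441] = 9.678076
  V(2,-1) = exp(-r*dt) * [p_u*0.000000 + p_m*1.675340 + p_d*9.944512] = 2.695893
  V(2,+0) = exp(-r*dt) * [p_u*0.000000 + p_m*0.000000 + p_d*1.675340] = 0.266732
  V(2,+1) = exp(-r*dt) * [p_u*0.000000 + p_m*0.000000 + p_d*0.000000] = 0.000000
  V(2,+2) = exp(-r*dt) * [p_u*0.000000 + p_m*0.000000 + p_d*0.000000] = 0.000000
  V(1,-1) = exp(-r*dt) * [p_u*0.266732 + p_m*2.695893 + p_d*9.678076] = 3.377344
  V(1,+0) = exp(-r*dt) * [p_u*0.000000 + p_m*0.266732 + p_d*2.695893] = 0.606356
  V(1,+1) = exp(-r*dt) * [p_u*0.000000 + p_m*0.000000 + p_d*0.266732] = 0.042467
  V(0,+0) = exp(-r*dt) * [p_u*0.042467 + p_m*0.606356 + p_d*3.377344] = 0.947741


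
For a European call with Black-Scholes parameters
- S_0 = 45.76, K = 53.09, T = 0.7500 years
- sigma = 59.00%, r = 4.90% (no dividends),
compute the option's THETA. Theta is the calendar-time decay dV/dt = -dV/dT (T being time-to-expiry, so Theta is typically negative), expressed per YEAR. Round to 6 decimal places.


Answer: Theta = -7.010828

Derivation:
d1 = 0.0366162596; d2 = -0.4743387287
phi(d1) = 0.3986749290; exp(-qT) = 1.0000000000; exp(-rT) = 0.9639170845
Theta = -S*exp(-qT)*phi(d1)*sigma/(2*sqrt(T)) - r*K*exp(-rT)*N(d2) + q*S*exp(-qT)*N(d1)
N(d1) = 0.5146045105; N(d2) = 0.3176291891; sqrt(T) = 0.8660254038
Term 1 = -45.7600 * 1.0000000000 * 0.3986749290 * 0.5900 / (2 * 0.8660254038) = -6.2143588144
Term 2 = -0.0490 * 53.0900 * 0.9639170845 * 0.3176291891 = -0.7964690221
Term 3 = 0 (no dividend yield, q = 0)
Theta = -6.2143588144 + (-0.7964690221) + (0.0000000000) = -7.010828


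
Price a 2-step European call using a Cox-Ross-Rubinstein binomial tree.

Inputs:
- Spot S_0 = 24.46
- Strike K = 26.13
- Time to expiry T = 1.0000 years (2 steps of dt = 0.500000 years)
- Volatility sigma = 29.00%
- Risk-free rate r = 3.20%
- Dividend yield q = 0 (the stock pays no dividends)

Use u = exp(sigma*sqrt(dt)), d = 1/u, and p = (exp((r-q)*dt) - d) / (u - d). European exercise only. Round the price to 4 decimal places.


dt = T/N = 0.500000
u = exp(sigma*sqrt(dt)) = 1.227600; d = 1/u = 0.814598
p = (exp((r-q)*dt) - d) / (u - d) = 0.487966
Discount per step: exp(-r*dt) = 0.984127
Stock lattice S(k, i) with i counting down-moves:
  k=0: S(0,0) = 24.4600
  k=1: S(1,0) = 30.0271; S(1,1) = 19.9251
  k=2: S(2,0) = 36.8613; S(2,1) = 24.4600; S(2,2) = 16.2309
Terminal payoffs V(N, i) = max(S_T - K, 0):
  V(2,0) = 10.731257; V(2,1) = 0.000000; V(2,2) = 0.000000
Backward induction: V(k, i) = exp(-r*dt) * [p * V(k+1, i) + (1-p) * V(k+1, i+1)].
  V(1,0) = exp(-r*dt) * [p*10.731257 + (1-p)*0.000000] = 5.153371
  V(1,1) = exp(-r*dt) * [p*0.000000 + (1-p)*0.000000] = 0.000000
  V(0,0) = exp(-r*dt) * [p*5.153371 + (1-p)*0.000000] = 2.474755

Answer: Price = V(0,0) = 2.4748


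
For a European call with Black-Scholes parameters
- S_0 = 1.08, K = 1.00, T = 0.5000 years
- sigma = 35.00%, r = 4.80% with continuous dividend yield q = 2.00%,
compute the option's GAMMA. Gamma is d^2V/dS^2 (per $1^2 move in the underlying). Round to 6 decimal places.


Answer: Gamma = 1.309725

Derivation:
d1 = 0.4912817953; d2 = 0.2437944219
phi(d1) = 0.3535899274; exp(-qT) = 0.9900498337; exp(-rT) = 0.9762857098
Gamma = exp(-qT) * phi(d1) / (S * sigma * sqrt(T)) = 0.9900498337 * 0.3535899274 / (1.0800 * 0.3500 * 0.7071067812) = 1.309725


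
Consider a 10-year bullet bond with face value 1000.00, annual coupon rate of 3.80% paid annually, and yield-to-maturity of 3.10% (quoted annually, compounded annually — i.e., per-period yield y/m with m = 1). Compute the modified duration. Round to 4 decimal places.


Coupon per period c = face * coupon_rate / m = 38.000000
Periods per year m = 1; per-period yield y/m = 0.031000
Number of cashflows N = 10
Cashflows (t years, CF_t, discount factor 1/(1+y/m)^(m*t), PV):
  t = 1.0000: CF_t = 38.000000, DF = 0.969932, PV = 36.857420
  t = 2.0000: CF_t = 38.000000, DF = 0.940768, PV = 35.749195
  t = 3.0000: CF_t = 38.000000, DF = 0.912481, PV = 34.674292
  t = 4.0000: CF_t = 38.000000, DF = 0.885045, PV = 33.631709
  t = 5.0000: CF_t = 38.000000, DF = 0.858434, PV = 32.620474
  t = 6.0000: CF_t = 38.000000, DF = 0.832622, PV = 31.639645
  t = 7.0000: CF_t = 38.000000, DF = 0.807587, PV = 30.688308
  t = 8.0000: CF_t = 38.000000, DF = 0.783305, PV = 29.765575
  t = 9.0000: CF_t = 38.000000, DF = 0.759752, PV = 28.870587
  t = 10.0000: CF_t = 1038.000000, DF = 0.736908, PV = 764.910638
Price P = sum_t PV_t = 1059.407842
First compute Macaulay numerator sum_t t * PV_t:
  t * PV_t at t = 1.0000: 36.857420
  t * PV_t at t = 2.0000: 71.498390
  t * PV_t at t = 3.0000: 104.022876
  t * PV_t at t = 4.0000: 134.526836
  t * PV_t at t = 5.0000: 163.102371
  t * PV_t at t = 6.0000: 189.837871
  t * PV_t at t = 7.0000: 214.818154
  t * PV_t at t = 8.0000: 238.124599
  t * PV_t at t = 9.0000: 259.835280
  t * PV_t at t = 10.0000: 7649.106376
Macaulay duration D = 9061.730172 / 1059.407842 = 8.553580
Modified duration = D / (1 + y/m) = 8.553580 / (1 + 0.031000) = 8.296392

Answer: Modified duration = 8.2964


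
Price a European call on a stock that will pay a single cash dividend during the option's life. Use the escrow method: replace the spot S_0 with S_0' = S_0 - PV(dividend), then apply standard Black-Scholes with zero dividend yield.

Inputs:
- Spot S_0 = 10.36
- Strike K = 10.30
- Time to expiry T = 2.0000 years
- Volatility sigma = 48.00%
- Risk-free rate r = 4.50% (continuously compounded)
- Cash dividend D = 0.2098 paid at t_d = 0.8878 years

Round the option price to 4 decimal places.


Answer: Price = 2.9883

Derivation:
PV(D) = D * exp(-r * t_d) = 0.2098 * 0.96083652 = 0.20158350
S_0' = S_0 - PV(D) = 10.3600 - 0.20158350 = 10.15841650
d1 = (ln(S_0'/K) + (r + sigma^2/2)*T) / (sigma*sqrt(T)) = 0.45160358
d2 = d1 - sigma*sqrt(T) = -0.22721893
exp(-rT) = 0.91393119
N(d1) = 0.67422271; N(d2) = 0.41012676
C = S_0' * N(d1) - K * exp(-rT) * N(d2) = 10.15841650 * 0.67422271 - 10.3000 * 0.91393119 * 0.41012676 = 2.9883


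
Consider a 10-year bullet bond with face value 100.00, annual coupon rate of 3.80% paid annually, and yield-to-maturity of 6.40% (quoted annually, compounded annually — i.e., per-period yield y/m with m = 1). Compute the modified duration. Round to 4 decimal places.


Coupon per period c = face * coupon_rate / m = 3.800000
Periods per year m = 1; per-period yield y/m = 0.064000
Number of cashflows N = 10
Cashflows (t years, CF_t, discount factor 1/(1+y/m)^(m*t), PV):
  t = 1.0000: CF_t = 3.800000, DF = 0.939850, PV = 3.571429
  t = 2.0000: CF_t = 3.800000, DF = 0.883317, PV = 3.356606
  t = 3.0000: CF_t = 3.800000, DF = 0.830185, PV = 3.154705
  t = 4.0000: CF_t = 3.800000, DF = 0.780249, PV = 2.964948
  t = 5.0000: CF_t = 3.800000, DF = 0.733317, PV = 2.786605
  t = 6.0000: CF_t = 3.800000, DF = 0.689208, PV = 2.618990
  t = 7.0000: CF_t = 3.800000, DF = 0.647752, PV = 2.461457
  t = 8.0000: CF_t = 3.800000, DF = 0.608789, PV = 2.313399
  t = 9.0000: CF_t = 3.800000, DF = 0.572170, PV = 2.174247
  t = 10.0000: CF_t = 103.800000, DF = 0.537754, PV = 55.818874
Price P = sum_t PV_t = 81.221260
First compute Macaulay numerator sum_t t * PV_t:
  t * PV_t at t = 1.0000: 3.571429
  t * PV_t at t = 2.0000: 6.713212
  t * PV_t at t = 3.0000: 9.464114
  t * PV_t at t = 4.0000: 11.859792
  t * PV_t at t = 5.0000: 13.933026
  t * PV_t at t = 6.0000: 15.713940
  t * PV_t at t = 7.0000: 17.230197
  t * PV_t at t = 8.0000: 18.507193
  t * PV_t at t = 9.0000: 19.568226
  t * PV_t at t = 10.0000: 558.188743
Macaulay duration D = 674.749872 / 81.221260 = 8.307552
Modified duration = D / (1 + y/m) = 8.307552 / (1 + 0.064000) = 7.807850

Answer: Modified duration = 7.8078


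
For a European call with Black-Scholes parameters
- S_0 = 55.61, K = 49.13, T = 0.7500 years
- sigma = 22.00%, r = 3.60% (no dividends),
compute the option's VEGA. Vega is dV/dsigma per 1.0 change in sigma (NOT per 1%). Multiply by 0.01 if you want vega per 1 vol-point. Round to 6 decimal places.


d1 = 0.8872466741; d2 = 0.6967210852
phi(d1) = 0.2691350815; exp(-qT) = 1.0000000000; exp(-rT) = 0.9733612415
Vega = S * exp(-qT) * phi(d1) * sqrt(T) = 55.6100 * 1.0000000000 * 0.2691350815 * 0.8660254038 = 12.961457

Answer: Vega = 12.961457


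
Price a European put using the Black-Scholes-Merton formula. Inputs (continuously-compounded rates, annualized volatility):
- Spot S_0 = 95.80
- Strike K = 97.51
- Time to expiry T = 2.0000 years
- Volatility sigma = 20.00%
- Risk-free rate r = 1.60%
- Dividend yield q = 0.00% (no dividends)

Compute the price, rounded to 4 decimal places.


Answer: Price = 10.0306

Derivation:
d1 = (ln(S/K) + (r - q + 0.5*sigma^2) * T) / (sigma * sqrt(T)) = 0.19200688
d2 = d1 - sigma * sqrt(T) = -0.09083583
exp(-rT) = 0.96850658; exp(-qT) = 1.00000000
P = K * exp(-rT) * N(-d2) - S_0 * exp(-qT) * N(-d1)
N(-d1) = 0.42386841; N(-d2) = 0.53618848
P = 97.5100 * 0.96850658 * 0.53618848 - 95.8000 * 1.00000000 * 0.42386841 = 10.0306


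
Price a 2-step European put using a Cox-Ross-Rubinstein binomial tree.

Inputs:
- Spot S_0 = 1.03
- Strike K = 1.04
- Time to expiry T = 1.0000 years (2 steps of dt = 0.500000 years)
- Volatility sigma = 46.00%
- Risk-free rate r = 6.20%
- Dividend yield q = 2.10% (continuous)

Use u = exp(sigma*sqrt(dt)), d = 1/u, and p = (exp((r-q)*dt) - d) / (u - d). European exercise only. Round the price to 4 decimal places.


Answer: Price = V(0,0) = 0.1472

Derivation:
dt = T/N = 0.500000
u = exp(sigma*sqrt(dt)) = 1.384403; d = 1/u = 0.722333
p = (exp((r-q)*dt) - d) / (u - d) = 0.450675
Discount per step: exp(-r*dt) = 0.969476
Stock lattice S(k, i) with i counting down-moves:
  k=0: S(0,0) = 1.0300
  k=1: S(1,0) = 1.4259; S(1,1) = 0.7440
  k=2: S(2,0) = 1.9741; S(2,1) = 1.0300; S(2,2) = 0.5374
Terminal payoffs V(N, i) = max(K - S_T, 0):
  V(2,0) = 0.000000; V(2,1) = 0.010000; V(2,2) = 0.502582
Backward induction: V(k, i) = exp(-r*dt) * [p * V(k+1, i) + (1-p) * V(k+1, i+1)].
  V(1,0) = exp(-r*dt) * [p*0.000000 + (1-p)*0.010000] = 0.005326
  V(1,1) = exp(-r*dt) * [p*0.010000 + (1-p)*0.502582] = 0.272023
  V(0,0) = exp(-r*dt) * [p*0.005326 + (1-p)*0.272023] = 0.147194
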